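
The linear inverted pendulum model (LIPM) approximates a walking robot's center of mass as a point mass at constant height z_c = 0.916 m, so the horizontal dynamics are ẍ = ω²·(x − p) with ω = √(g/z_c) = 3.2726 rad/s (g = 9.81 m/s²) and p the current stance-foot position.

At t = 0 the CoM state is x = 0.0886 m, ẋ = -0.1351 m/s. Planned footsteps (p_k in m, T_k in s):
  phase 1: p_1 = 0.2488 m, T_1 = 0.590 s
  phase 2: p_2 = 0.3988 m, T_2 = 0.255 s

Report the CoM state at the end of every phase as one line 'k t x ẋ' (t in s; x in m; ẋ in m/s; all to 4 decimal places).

phase 1: p=0.2488, T=0.590, ωT=1.930834, cosh=3.520143, sinh=3.375116; start (x,ẋ)=(0.088600, -0.135100) → end (x,ẋ)=(-0.454459, -2.245045)
phase 2: p=0.3988, T=0.255, ωT=0.834513, cosh=1.368889, sinh=0.934803; start (x,ẋ)=(-0.454459, -2.245045) → end (x,ẋ)=(-1.410503, -5.683538)

1 0.5900 -0.4545 -2.2450
2 0.8450 -1.4105 -5.6835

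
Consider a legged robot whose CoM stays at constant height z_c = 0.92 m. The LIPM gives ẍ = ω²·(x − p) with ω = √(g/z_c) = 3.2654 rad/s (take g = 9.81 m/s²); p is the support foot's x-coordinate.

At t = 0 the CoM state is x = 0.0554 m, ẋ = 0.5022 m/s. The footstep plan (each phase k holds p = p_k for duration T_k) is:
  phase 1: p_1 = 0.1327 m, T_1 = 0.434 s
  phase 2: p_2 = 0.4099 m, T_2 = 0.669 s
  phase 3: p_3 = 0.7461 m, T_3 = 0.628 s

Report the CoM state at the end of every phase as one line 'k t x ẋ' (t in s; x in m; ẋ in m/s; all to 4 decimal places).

phase 1: p=0.1327, T=0.434, ωT=1.417184, cosh=2.183940, sinh=1.941545; start (x,ẋ)=(0.055400, 0.502200) → end (x,ẋ)=(0.262480, 0.606699)
phase 2: p=0.4099, T=0.669, ωT=2.184553, cosh=4.499600, sinh=4.387072; start (x,ẋ)=(0.262480, 0.606699) → end (x,ẋ)=(0.561670, 0.618031)
phase 3: p=0.7461, T=0.628, ωT=2.050671, cosh=3.950883, sinh=3.822234; start (x,ẋ)=(0.561670, 0.618031) → end (x,ẋ)=(0.740861, 0.139877)

1 0.4340 0.2625 0.6067
2 1.1030 0.5617 0.6180
3 1.7310 0.7409 0.1399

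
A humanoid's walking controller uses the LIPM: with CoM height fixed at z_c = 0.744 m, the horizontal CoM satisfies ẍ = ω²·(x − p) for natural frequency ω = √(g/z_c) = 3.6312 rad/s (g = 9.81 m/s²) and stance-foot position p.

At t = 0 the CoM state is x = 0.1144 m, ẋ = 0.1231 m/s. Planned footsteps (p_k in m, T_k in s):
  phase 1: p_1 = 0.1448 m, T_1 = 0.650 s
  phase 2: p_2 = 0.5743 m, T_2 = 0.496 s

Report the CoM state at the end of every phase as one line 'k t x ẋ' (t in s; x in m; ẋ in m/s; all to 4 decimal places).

1 0.6500 0.1603 0.0784
2 1.1460 -0.6499 -4.1842

phase 1: p=0.1448, T=0.650, ωT=2.360280, cosh=5.344156, sinh=5.249762; start (x,ẋ)=(0.114400, 0.123100) → end (x,ẋ)=(0.160308, 0.078352)
phase 2: p=0.5743, T=0.496, ωT=1.801075, cosh=3.110638, sinh=2.945517; start (x,ẋ)=(0.160308, 0.078352) → end (x,ẋ)=(-0.649923, -4.184235)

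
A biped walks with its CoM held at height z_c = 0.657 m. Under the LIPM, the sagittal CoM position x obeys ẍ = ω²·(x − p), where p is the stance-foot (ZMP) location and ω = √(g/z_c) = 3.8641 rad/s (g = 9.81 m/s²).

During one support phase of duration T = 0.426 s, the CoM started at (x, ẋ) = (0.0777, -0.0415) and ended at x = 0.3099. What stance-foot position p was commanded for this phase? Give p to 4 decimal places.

p = -0.0756

ωT = 3.8641·0.426 = 1.646107; cosh(ωT) = 2.689773, sinh(ωT) = 2.496974
x(T) = p + (x₀−p)·cosh(ωT) + (ẋ₀/ω)·sinh(ωT) ⇒ p·(1 − cosh) = x(T) − x₀·cosh − (ẋ₀/ω)·sinh
numerator   = 0.3099 − (0.0777)·2.689773 − (-0.0415/3.8641)·2.496974 = 0.127722
denominator = 1 − 2.689773 = -1.689773
p = 0.127722 / -1.689773 = -0.0756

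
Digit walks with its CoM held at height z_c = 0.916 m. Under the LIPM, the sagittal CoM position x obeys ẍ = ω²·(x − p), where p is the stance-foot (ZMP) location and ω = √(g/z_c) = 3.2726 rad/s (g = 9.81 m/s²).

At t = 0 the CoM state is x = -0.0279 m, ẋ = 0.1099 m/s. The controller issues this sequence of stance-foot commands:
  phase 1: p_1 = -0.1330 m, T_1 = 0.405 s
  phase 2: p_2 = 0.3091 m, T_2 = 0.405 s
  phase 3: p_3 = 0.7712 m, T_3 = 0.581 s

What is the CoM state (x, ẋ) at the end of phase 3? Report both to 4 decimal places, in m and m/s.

x = 0.1875, ẋ = -1.6293

phase 1: p=-0.1330, T=0.405, ωT=1.325403, cosh=2.014699, sinh=1.749003; start (x,ẋ)=(-0.027900, 0.109900) → end (x,ẋ)=(0.137480, 0.822985)
phase 2: p=0.3091, T=0.405, ωT=1.325403, cosh=2.014699, sinh=1.749003; start (x,ẋ)=(0.137480, 0.822985) → end (x,ẋ)=(0.403172, 0.675749)
phase 3: p=0.7712, T=0.581, ωT=1.901381, cosh=3.422247, sinh=3.272885; start (x,ẋ)=(0.403172, 0.675749) → end (x,ẋ)=(0.187524, -1.629313)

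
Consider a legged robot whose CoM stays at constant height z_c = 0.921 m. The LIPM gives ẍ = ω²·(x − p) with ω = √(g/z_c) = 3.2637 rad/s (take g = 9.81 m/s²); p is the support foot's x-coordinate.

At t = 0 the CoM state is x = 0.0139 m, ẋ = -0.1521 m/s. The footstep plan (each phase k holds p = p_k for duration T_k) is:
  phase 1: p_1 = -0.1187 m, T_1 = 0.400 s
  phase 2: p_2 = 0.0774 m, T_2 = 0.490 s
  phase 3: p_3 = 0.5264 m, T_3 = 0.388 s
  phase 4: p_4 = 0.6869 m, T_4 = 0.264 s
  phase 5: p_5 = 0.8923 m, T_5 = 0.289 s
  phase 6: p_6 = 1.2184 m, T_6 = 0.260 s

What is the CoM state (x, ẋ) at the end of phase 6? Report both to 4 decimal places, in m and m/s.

phase 1: p=-0.1187, T=0.400, ωT=1.305480, cosh=1.980251, sinh=1.709209; start (x,ẋ)=(0.013900, -0.152100) → end (x,ẋ)=(0.064226, 0.438492)
phase 2: p=0.0774, T=0.490, ωT=1.599213, cosh=2.575596, sinh=2.373540; start (x,ẋ)=(0.064226, 0.438492) → end (x,ẋ)=(0.362365, 1.027327)
phase 3: p=0.5264, T=0.388, ωT=1.266316, cosh=1.914813, sinh=1.632944; start (x,ẋ)=(0.362365, 1.027327) → end (x,ẋ)=(0.726311, 1.092922)
phase 4: p=0.6869, T=0.264, ωT=0.861617, cosh=1.394732, sinh=0.972253; start (x,ẋ)=(0.726311, 1.092922) → end (x,ẋ)=(1.067449, 1.649391)
phase 5: p=0.8923, T=0.289, ωT=0.943209, cosh=1.478793, sinh=1.089417; start (x,ẋ)=(1.067449, 1.649391) → end (x,ẋ)=(1.701872, 3.061854)
phase 6: p=1.2184, T=0.260, ωT=0.848562, cosh=1.382157, sinh=0.954127; start (x,ẋ)=(1.701872, 3.061854) → end (x,ẋ)=(2.781753, 5.737489)

x = 2.7818, ẋ = 5.7375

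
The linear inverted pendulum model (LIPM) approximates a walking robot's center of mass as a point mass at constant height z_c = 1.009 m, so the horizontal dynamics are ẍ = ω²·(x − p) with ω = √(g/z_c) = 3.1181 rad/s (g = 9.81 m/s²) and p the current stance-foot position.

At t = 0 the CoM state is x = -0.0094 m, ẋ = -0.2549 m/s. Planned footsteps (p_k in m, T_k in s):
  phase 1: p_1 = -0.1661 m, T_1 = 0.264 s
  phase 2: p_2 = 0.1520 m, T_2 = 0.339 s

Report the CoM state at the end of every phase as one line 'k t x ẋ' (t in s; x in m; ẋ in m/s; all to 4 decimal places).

1 0.2640 -0.0284 0.1029
2 0.6030 -0.0971 -0.5456

phase 1: p=-0.1661, T=0.264, ωT=0.823178, cosh=1.358381, sinh=0.919347; start (x,ẋ)=(-0.009400, -0.254900) → end (x,ẋ)=(-0.028397, 0.102947)
phase 2: p=0.1520, T=0.339, ωT=1.057036, cosh=1.612656, sinh=1.265172; start (x,ẋ)=(-0.028397, 0.102947) → end (x,ẋ)=(-0.097147, -0.545635)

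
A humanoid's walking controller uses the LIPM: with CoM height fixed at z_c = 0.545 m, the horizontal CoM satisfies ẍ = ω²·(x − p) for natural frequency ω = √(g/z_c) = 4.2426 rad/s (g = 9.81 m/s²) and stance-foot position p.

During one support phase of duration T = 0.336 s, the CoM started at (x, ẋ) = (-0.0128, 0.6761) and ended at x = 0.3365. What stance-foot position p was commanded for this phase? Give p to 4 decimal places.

p = -0.0436

ωT = 4.2426·0.336 = 1.425514; cosh(ωT) = 2.200189, sinh(ωT) = 1.959804
x(T) = p + (x₀−p)·cosh(ωT) + (ẋ₀/ω)·sinh(ωT) ⇒ p·(1 − cosh) = x(T) − x₀·cosh − (ẋ₀/ω)·sinh
numerator   = 0.3365 − (-0.0128)·2.200189 − (0.6761/4.2426)·1.959804 = 0.052348
denominator = 1 − 2.200189 = -1.200189
p = 0.052348 / -1.200189 = -0.0436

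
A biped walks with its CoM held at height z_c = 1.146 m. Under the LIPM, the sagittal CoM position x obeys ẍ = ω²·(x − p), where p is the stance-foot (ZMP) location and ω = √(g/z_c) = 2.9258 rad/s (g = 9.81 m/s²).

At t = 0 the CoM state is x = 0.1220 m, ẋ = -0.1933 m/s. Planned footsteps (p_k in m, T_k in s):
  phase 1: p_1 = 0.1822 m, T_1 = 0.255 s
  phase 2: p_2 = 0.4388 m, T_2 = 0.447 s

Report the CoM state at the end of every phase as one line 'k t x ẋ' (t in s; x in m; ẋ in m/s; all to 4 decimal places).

phase 1: p=0.1822, T=0.255, ωT=0.746079, cosh=1.291469, sinh=0.817247; start (x,ẋ)=(0.122000, -0.193300) → end (x,ẋ)=(0.050460, -0.393585)
phase 2: p=0.4388, T=0.447, ωT=1.307833, cosh=1.984278, sinh=1.713872; start (x,ẋ)=(0.050460, -0.393585) → end (x,ẋ)=(-0.562328, -2.728291)

1 0.2550 0.0505 -0.3936
2 0.7020 -0.5623 -2.7283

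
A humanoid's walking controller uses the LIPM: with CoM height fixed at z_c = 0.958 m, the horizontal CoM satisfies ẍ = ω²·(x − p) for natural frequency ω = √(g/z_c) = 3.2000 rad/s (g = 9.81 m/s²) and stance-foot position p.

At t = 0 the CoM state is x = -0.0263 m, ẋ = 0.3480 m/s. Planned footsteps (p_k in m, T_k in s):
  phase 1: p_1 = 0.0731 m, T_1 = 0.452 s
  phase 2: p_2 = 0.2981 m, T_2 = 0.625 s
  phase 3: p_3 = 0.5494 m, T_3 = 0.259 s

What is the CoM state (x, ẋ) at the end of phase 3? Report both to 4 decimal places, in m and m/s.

phase 1: p=0.0731, T=0.452, ωT=1.446400, cosh=2.241606, sinh=2.006189; start (x,ẋ)=(-0.026300, 0.348000) → end (x,ẋ)=(0.068457, 0.141950)
phase 2: p=0.2981, T=0.625, ωT=2.000000, cosh=3.762196, sinh=3.626860; start (x,ẋ)=(0.068457, 0.141950) → end (x,ẋ)=(-0.404975, -2.131176)
phase 3: p=0.5494, T=0.259, ωT=0.828800, cosh=1.363571, sinh=0.926998; start (x,ẋ)=(-0.404975, -2.131176) → end (x,ẋ)=(-1.369331, -5.737060)

x = -1.3693, ẋ = -5.7371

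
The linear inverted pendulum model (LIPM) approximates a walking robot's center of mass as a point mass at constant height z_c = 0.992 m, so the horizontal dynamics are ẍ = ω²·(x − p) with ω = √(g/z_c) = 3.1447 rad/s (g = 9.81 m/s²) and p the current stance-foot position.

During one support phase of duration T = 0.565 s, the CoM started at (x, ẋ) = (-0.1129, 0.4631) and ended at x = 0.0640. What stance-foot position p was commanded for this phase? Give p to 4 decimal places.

p = 0.0076

ωT = 3.1447·0.565 = 1.776755; cosh(ωT) = 3.039917, sinh(ωT) = 2.870731
x(T) = p + (x₀−p)·cosh(ωT) + (ẋ₀/ω)·sinh(ωT) ⇒ p·(1 − cosh) = x(T) − x₀·cosh − (ẋ₀/ω)·sinh
numerator   = 0.0640 − (-0.1129)·3.039917 − (0.4631/3.1447)·2.870731 = -0.015548
denominator = 1 − 3.039917 = -2.039917
p = -0.015548 / -2.039917 = 0.0076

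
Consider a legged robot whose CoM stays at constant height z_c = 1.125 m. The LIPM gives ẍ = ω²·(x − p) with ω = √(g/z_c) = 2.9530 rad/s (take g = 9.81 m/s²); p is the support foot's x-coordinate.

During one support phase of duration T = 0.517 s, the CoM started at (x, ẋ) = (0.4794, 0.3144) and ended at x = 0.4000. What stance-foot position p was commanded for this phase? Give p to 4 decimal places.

ωT = 2.9530·0.517 = 1.526701; cosh(ωT) = 2.410109, sinh(ωT) = 2.192858
x(T) = p + (x₀−p)·cosh(ωT) + (ẋ₀/ω)·sinh(ωT) ⇒ p·(1 − cosh) = x(T) − x₀·cosh − (ẋ₀/ω)·sinh
numerator   = 0.4000 − (0.4794)·2.410109 − (0.3144/2.9530)·2.192858 = -0.988875
denominator = 1 − 2.410109 = -1.410109
p = -0.988875 / -1.410109 = 0.7013

p = 0.7013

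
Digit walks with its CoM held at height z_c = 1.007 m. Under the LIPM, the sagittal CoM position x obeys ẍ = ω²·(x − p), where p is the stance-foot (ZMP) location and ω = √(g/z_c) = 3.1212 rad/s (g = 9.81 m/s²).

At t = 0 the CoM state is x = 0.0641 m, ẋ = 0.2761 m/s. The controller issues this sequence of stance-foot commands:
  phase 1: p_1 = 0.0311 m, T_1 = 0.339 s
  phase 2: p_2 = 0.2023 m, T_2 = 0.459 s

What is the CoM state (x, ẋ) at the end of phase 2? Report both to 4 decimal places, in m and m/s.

x = 0.5539, ẋ = 1.2394

phase 1: p=0.0311, T=0.339, ωT=1.058087, cosh=1.613987, sinh=1.266867; start (x,ẋ)=(0.064100, 0.276100) → end (x,ẋ)=(0.196428, 0.576109)
phase 2: p=0.2023, T=0.459, ωT=1.432631, cosh=2.214194, sinh=1.975513; start (x,ẋ)=(0.196428, 0.576109) → end (x,ẋ)=(0.553937, 1.239410)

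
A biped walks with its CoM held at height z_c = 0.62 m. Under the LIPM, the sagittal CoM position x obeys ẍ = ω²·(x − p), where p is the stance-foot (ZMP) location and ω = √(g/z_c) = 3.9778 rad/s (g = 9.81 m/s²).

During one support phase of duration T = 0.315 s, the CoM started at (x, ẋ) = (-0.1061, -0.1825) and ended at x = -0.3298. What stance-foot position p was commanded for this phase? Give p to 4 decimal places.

ωT = 3.9778·0.315 = 1.253007; cosh(ωT) = 1.893249, sinh(ωT) = 1.607605
x(T) = p + (x₀−p)·cosh(ωT) + (ẋ₀/ω)·sinh(ωT) ⇒ p·(1 − cosh) = x(T) − x₀·cosh − (ẋ₀/ω)·sinh
numerator   = -0.3298 − (-0.1061)·1.893249 − (-0.1825/3.9778)·1.607605 = -0.055170
denominator = 1 − 1.893249 = -0.893249
p = -0.055170 / -0.893249 = 0.0618

p = 0.0618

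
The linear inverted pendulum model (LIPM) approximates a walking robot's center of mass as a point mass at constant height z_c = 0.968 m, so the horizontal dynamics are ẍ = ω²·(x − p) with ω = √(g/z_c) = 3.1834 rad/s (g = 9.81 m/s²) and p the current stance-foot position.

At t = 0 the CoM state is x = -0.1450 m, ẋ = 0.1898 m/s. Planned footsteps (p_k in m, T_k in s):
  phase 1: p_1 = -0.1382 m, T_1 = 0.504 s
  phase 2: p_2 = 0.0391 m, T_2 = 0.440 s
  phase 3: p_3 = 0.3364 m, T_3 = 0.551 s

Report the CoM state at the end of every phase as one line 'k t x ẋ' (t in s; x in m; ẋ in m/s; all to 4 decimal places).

1 0.5040 -0.0135 0.4395
2 0.9440 0.1891 0.6270
3 1.4950 0.4500 0.5512

phase 1: p=-0.1382, T=0.504, ωT=1.604434, cosh=2.588022, sinh=2.387019; start (x,ẋ)=(-0.145000, 0.189800) → end (x,ẋ)=(-0.013480, 0.439535)
phase 2: p=0.0391, T=0.440, ωT=1.400696, cosh=2.152224, sinh=1.905799; start (x,ẋ)=(-0.013480, 0.439535) → end (x,ẋ)=(0.189071, 0.626977)
phase 3: p=0.3364, T=0.551, ωT=1.754053, cosh=2.975523, sinh=2.802452; start (x,ẋ)=(0.189071, 0.626977) → end (x,ẋ)=(0.449967, 0.551212)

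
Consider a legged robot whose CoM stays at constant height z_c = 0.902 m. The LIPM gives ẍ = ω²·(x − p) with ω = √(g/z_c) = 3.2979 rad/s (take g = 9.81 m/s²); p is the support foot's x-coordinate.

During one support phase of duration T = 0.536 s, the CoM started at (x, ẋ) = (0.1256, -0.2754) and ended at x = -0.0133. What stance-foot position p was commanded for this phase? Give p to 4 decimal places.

ωT = 3.2979·0.536 = 1.767674; cosh(ωT) = 3.013973, sinh(ωT) = 2.843243
x(T) = p + (x₀−p)·cosh(ωT) + (ẋ₀/ω)·sinh(ωT) ⇒ p·(1 − cosh) = x(T) − x₀·cosh − (ẋ₀/ω)·sinh
numerator   = -0.0133 − (0.1256)·3.013973 − (-0.2754/3.2979)·2.843243 = -0.154422
denominator = 1 − 3.013973 = -2.013973
p = -0.154422 / -2.013973 = 0.0767

p = 0.0767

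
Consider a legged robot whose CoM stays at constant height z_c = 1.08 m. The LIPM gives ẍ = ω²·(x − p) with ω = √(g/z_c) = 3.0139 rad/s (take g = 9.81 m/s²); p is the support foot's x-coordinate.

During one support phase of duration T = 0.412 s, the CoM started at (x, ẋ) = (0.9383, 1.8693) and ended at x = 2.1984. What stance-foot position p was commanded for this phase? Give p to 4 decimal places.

p = 0.6227

ωT = 3.0139·0.412 = 1.241727; cosh(ωT) = 1.875235, sinh(ωT) = 1.586350
x(T) = p + (x₀−p)·cosh(ωT) + (ẋ₀/ω)·sinh(ωT) ⇒ p·(1 − cosh) = x(T) − x₀·cosh − (ẋ₀/ω)·sinh
numerator   = 2.1984 − (0.9383)·1.875235 − (1.8693/3.0139)·1.586350 = -0.545030
denominator = 1 − 1.875235 = -0.875235
p = -0.545030 / -0.875235 = 0.6227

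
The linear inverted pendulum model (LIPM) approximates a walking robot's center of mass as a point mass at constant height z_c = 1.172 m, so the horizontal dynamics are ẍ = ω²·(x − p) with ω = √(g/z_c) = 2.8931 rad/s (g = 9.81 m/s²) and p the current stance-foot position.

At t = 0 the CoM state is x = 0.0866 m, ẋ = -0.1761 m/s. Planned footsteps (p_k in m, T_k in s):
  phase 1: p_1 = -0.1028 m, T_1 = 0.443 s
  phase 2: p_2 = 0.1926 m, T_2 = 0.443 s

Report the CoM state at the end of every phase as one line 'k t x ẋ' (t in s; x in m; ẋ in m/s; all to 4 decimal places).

1 0.4430 0.1635 0.5693
2 0.8860 0.4632 0.9643

phase 1: p=-0.1028, T=0.443, ωT=1.281643, cosh=1.940068, sinh=1.662487; start (x,ẋ)=(0.086600, -0.176100) → end (x,ẋ)=(0.163455, 0.569319)
phase 2: p=0.1926, T=0.443, ωT=1.281643, cosh=1.940068, sinh=1.662487; start (x,ẋ)=(0.163455, 0.569319) → end (x,ẋ)=(0.463209, 0.964338)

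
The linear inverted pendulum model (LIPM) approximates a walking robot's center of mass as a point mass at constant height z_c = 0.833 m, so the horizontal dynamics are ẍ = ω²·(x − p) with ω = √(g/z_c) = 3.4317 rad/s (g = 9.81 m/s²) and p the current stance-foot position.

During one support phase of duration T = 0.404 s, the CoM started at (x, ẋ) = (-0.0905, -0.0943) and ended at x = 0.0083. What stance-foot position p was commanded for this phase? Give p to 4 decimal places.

p = -0.2241

ωT = 3.4317·0.404 = 1.386407; cosh(ωT) = 2.125211, sinh(ωT) = 1.875239
x(T) = p + (x₀−p)·cosh(ωT) + (ẋ₀/ω)·sinh(ωT) ⇒ p·(1 − cosh) = x(T) − x₀·cosh − (ẋ₀/ω)·sinh
numerator   = 0.0083 − (-0.0905)·2.125211 − (-0.0943/3.4317)·1.875239 = 0.252161
denominator = 1 − 2.125211 = -1.125211
p = 0.252161 / -1.125211 = -0.2241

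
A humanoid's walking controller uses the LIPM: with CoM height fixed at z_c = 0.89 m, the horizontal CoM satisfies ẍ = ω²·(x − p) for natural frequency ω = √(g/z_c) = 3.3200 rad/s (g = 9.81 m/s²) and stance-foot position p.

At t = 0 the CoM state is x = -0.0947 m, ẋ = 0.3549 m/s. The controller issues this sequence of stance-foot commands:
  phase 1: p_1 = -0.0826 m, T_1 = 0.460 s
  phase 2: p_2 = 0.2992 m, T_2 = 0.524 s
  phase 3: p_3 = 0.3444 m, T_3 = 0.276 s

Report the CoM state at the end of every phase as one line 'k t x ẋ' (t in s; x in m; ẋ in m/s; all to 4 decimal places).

1 0.4600 0.1228 0.7676
2 0.9840 0.4194 0.6366
3 1.2600 0.6545 1.1845

phase 1: p=-0.0826, T=0.460, ωT=1.527200, cosh=2.411203, sinh=2.194061; start (x,ẋ)=(-0.094700, 0.354900) → end (x,ẋ)=(0.122764, 0.767596)
phase 2: p=0.2992, T=0.524, ωT=1.739680, cosh=2.935549, sinh=2.759972; start (x,ẋ)=(0.122764, 0.767596) → end (x,ẋ)=(0.419380, 0.636616)
phase 3: p=0.3444, T=0.276, ωT=0.916320, cosh=1.450031, sinh=1.050042; start (x,ẋ)=(0.419380, 0.636616) → end (x,ẋ)=(0.654471, 1.184504)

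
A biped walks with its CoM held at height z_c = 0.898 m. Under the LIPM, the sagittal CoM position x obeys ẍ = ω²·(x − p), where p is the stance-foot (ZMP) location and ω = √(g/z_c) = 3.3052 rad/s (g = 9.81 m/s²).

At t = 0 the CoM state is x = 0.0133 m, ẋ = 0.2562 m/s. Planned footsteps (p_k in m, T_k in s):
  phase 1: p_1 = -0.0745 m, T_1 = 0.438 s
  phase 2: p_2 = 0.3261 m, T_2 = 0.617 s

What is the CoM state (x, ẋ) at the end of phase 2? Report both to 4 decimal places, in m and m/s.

phase 1: p=-0.0745, T=0.438, ωT=1.447678, cosh=2.244171, sinh=2.009055; start (x,ẋ)=(0.013300, 0.256200) → end (x,ẋ)=(0.278268, 1.157977)
phase 2: p=0.3261, T=0.617, ωT=2.039308, cosh=3.907705, sinh=3.777587; start (x,ẋ)=(0.278268, 1.157977) → end (x,ẋ)=(1.462667, 3.927825)

x = 1.4627, ẋ = 3.9278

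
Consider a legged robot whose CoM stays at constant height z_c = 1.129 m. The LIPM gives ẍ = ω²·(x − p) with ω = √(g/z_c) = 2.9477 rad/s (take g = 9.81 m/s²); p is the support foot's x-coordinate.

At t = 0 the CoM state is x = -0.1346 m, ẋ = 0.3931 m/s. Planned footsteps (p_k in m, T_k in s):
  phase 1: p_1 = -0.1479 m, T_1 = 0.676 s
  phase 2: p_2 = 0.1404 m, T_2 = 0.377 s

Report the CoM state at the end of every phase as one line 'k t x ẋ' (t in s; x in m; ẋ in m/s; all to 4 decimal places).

phase 1: p=-0.1479, T=0.676, ωT=1.992645, cosh=3.735622, sinh=3.599288; start (x,ẋ)=(-0.134600, 0.393100) → end (x,ẋ)=(0.381778, 1.609581)
phase 2: p=0.1404, T=0.377, ωT=1.111283, cosh=1.683695, sinh=1.354559; start (x,ẋ)=(0.381778, 1.609581) → end (x,ẋ)=(1.286460, 3.673827)

1 0.6760 0.3818 1.6096
2 1.0530 1.2865 3.6738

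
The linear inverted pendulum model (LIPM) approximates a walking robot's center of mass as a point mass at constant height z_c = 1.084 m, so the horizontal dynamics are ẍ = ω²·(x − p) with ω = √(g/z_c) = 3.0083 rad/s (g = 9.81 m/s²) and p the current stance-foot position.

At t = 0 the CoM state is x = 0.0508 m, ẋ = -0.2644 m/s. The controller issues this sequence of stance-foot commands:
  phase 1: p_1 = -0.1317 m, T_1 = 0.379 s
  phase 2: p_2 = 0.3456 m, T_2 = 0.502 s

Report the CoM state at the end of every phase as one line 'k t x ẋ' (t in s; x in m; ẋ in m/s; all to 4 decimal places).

1 0.3790 0.0595 0.3150
2 0.8810 -0.1083 -1.1057

phase 1: p=-0.1317, T=0.379, ωT=1.140146, cosh=1.723498, sinh=1.403726; start (x,ẋ)=(0.050800, -0.264400) → end (x,ẋ)=(0.059465, 0.314973)
phase 2: p=0.3456, T=0.502, ωT=1.510167, cosh=2.374179, sinh=2.153306; start (x,ẋ)=(0.059465, 0.314973) → end (x,ẋ)=(-0.108282, -1.105721)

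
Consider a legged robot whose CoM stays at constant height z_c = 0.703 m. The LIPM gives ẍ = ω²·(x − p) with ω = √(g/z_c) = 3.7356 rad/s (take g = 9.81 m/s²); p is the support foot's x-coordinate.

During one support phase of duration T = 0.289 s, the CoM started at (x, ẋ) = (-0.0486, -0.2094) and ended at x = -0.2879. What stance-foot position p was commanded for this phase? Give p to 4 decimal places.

ωT = 3.7356·0.289 = 1.079588; cosh(ωT) = 1.641602, sinh(ωT) = 1.301866
x(T) = p + (x₀−p)·cosh(ωT) + (ẋ₀/ω)·sinh(ωT) ⇒ p·(1 − cosh) = x(T) − x₀·cosh − (ẋ₀/ω)·sinh
numerator   = -0.2879 − (-0.0486)·1.641602 − (-0.2094/3.7356)·1.301866 = -0.135142
denominator = 1 − 1.641602 = -0.641602
p = -0.135142 / -0.641602 = 0.2106

p = 0.2106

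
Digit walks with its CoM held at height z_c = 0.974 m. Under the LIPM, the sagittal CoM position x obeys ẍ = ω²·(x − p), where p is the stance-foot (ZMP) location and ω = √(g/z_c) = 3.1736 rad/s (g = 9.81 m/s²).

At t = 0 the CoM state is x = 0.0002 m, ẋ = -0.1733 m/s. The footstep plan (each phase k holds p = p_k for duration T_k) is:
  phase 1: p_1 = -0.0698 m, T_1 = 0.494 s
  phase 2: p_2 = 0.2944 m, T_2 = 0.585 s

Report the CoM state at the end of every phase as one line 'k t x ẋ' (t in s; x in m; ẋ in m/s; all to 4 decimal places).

1 0.4940 -0.0199 0.0759
2 1.0790 -0.6615 -2.8658

phase 1: p=-0.0698, T=0.494, ωT=1.567758, cosh=2.502199, sinh=2.293687; start (x,ẋ)=(0.000200, -0.173300) → end (x,ẋ)=(-0.019897, 0.075916)
phase 2: p=0.2944, T=0.585, ωT=1.856556, cosh=3.278931, sinh=3.122721; start (x,ẋ)=(-0.019897, 0.075916) → end (x,ẋ)=(-0.661459, -2.865842)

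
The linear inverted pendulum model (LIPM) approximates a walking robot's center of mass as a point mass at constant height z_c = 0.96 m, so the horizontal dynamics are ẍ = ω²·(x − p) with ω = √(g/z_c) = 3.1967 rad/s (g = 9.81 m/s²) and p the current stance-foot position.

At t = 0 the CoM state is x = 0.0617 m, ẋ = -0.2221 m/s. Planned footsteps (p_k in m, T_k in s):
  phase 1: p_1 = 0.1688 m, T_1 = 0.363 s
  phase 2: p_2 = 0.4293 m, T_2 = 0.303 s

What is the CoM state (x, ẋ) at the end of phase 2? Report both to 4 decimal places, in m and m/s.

x = -0.7077, ẋ = -3.3042

phase 1: p=0.1688, T=0.363, ωT=1.160402, cosh=1.752288, sinh=1.438928; start (x,ẋ)=(0.061700, -0.222100) → end (x,ẋ)=(-0.118844, -0.881824)
phase 2: p=0.4293, T=0.303, ωT=0.968600, cosh=1.506934, sinh=1.127320; start (x,ẋ)=(-0.118844, -0.881824) → end (x,ẋ)=(-0.707693, -3.304199)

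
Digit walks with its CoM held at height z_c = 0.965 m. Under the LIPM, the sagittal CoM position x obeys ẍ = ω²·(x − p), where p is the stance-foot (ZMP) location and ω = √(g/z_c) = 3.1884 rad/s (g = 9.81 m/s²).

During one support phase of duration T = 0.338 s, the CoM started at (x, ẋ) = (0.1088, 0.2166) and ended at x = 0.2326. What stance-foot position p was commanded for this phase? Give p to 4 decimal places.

p = 0.0531

ωT = 3.1884·0.338 = 1.077679; cosh(ωT) = 1.639119, sinh(ωT) = 1.298734
x(T) = p + (x₀−p)·cosh(ωT) + (ẋ₀/ω)·sinh(ωT) ⇒ p·(1 − cosh) = x(T) − x₀·cosh − (ẋ₀/ω)·sinh
numerator   = 0.2326 − (0.1088)·1.639119 − (0.2166/3.1884)·1.298734 = -0.033964
denominator = 1 − 1.639119 = -0.639119
p = -0.033964 / -0.639119 = 0.0531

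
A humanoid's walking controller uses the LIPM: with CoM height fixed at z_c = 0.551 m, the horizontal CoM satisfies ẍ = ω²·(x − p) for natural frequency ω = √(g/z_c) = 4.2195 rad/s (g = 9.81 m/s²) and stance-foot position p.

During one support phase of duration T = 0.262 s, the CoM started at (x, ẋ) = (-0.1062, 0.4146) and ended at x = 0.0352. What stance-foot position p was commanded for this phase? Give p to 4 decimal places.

p = -0.1199

ωT = 4.2195·0.262 = 1.105509; cosh(ωT) = 1.675902, sinh(ωT) = 1.344860
x(T) = p + (x₀−p)·cosh(ωT) + (ẋ₀/ω)·sinh(ωT) ⇒ p·(1 − cosh) = x(T) − x₀·cosh − (ẋ₀/ω)·sinh
numerator   = 0.0352 − (-0.1062)·1.675902 − (0.4146/4.2195)·1.344860 = 0.081037
denominator = 1 − 1.675902 = -0.675902
p = 0.081037 / -0.675902 = -0.1199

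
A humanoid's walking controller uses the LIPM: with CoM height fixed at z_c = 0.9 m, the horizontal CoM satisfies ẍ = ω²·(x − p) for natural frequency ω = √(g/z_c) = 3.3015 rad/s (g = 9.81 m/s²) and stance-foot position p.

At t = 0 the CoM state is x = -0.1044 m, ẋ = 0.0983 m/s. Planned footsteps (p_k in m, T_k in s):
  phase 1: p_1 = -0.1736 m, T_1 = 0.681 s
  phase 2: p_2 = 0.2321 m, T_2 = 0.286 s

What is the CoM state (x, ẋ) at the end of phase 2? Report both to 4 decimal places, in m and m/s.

phase 1: p=-0.1736, T=0.681, ωT=2.248321, cosh=4.788700, sinh=4.683124; start (x,ẋ)=(-0.104400, 0.098300) → end (x,ẋ)=(0.297215, 1.540654)
phase 2: p=0.2321, T=0.286, ωT=0.944229, cosh=1.479905, sinh=1.090926; start (x,ẋ)=(0.297215, 1.540654) → end (x,ẋ)=(0.837547, 2.514545)

x = 0.8375, ẋ = 2.5145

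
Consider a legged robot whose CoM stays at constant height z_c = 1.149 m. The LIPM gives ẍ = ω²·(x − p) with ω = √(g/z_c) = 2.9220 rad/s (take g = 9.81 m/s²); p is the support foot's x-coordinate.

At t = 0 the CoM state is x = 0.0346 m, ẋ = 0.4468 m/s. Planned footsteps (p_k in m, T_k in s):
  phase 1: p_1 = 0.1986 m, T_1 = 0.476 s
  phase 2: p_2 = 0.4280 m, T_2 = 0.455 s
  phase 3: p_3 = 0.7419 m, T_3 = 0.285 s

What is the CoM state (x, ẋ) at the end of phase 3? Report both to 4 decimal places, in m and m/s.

x = -0.8955, ẋ = -4.2821

phase 1: p=0.1986, T=0.476, ωT=1.390872, cosh=2.133605, sinh=1.884747; start (x,ẋ)=(0.034600, 0.446800) → end (x,ẋ)=(0.136883, 0.050109)
phase 2: p=0.4280, T=0.455, ωT=1.329510, cosh=2.021899, sinh=1.757292; start (x,ẋ)=(0.136883, 0.050109) → end (x,ẋ)=(-0.130473, -1.393512)
phase 3: p=0.7419, T=0.285, ωT=0.832770, cosh=1.367262, sinh=0.932418; start (x,ẋ)=(-0.130473, -1.393512) → end (x,ẋ)=(-0.895535, -4.282098)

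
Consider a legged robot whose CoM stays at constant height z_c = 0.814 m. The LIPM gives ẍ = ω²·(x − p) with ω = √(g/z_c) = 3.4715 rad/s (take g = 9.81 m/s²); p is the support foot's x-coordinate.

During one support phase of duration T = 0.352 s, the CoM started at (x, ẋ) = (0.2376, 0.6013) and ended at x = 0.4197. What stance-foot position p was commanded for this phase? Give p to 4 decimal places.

ωT = 3.4715·0.352 = 1.221968; cosh(ωT) = 1.844255, sinh(ωT) = 1.549605
x(T) = p + (x₀−p)·cosh(ωT) + (ẋ₀/ω)·sinh(ωT) ⇒ p·(1 − cosh) = x(T) − x₀·cosh − (ẋ₀/ω)·sinh
numerator   = 0.4197 − (0.2376)·1.844255 − (0.6013/3.4715)·1.549605 = -0.286903
denominator = 1 − 1.844255 = -0.844255
p = -0.286903 / -0.844255 = 0.3398

p = 0.3398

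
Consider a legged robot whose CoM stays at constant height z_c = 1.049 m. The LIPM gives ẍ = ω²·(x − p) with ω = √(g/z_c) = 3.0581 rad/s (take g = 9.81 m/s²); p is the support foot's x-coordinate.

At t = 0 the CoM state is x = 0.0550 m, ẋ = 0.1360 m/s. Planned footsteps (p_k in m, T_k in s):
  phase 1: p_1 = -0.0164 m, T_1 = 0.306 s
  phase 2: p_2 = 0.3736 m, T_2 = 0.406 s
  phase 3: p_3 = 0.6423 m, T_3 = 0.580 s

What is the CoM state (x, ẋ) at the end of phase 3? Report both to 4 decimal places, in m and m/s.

x = -1.1463, ẋ = -5.2735

phase 1: p=-0.0164, T=0.306, ωT=0.935779, cosh=1.470739, sinh=1.078459; start (x,ẋ)=(0.055000, 0.136000) → end (x,ẋ)=(0.136572, 0.435500)
phase 2: p=0.3736, T=0.406, ωT=1.241589, cosh=1.875016, sinh=1.586091; start (x,ẋ)=(0.136572, 0.435500) → end (x,ẋ)=(0.155042, -0.333117)
phase 3: p=0.6423, T=0.580, ωT=1.773698, cosh=3.031154, sinh=2.861450; start (x,ẋ)=(0.155042, -0.333117) → end (x,ẋ)=(-1.146350, -5.273528)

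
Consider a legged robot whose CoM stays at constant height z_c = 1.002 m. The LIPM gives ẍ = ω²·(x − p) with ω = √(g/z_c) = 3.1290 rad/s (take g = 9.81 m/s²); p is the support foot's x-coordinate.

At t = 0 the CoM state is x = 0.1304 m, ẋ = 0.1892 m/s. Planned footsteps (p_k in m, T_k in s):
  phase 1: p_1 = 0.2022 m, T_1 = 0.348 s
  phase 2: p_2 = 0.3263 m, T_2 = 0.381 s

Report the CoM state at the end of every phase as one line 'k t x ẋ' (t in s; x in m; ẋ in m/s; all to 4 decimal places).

1 0.3480 0.1631 0.0170
2 0.7290 0.0408 -0.7330

phase 1: p=0.2022, T=0.348, ωT=1.088892, cosh=1.653785, sinh=1.317196; start (x,ẋ)=(0.130400, 0.189200) → end (x,ẋ)=(0.163105, 0.016972)
phase 2: p=0.3263, T=0.381, ωT=1.192149, cosh=1.798860, sinh=1.495292; start (x,ẋ)=(0.163105, 0.016972) → end (x,ẋ)=(0.040845, -0.733023)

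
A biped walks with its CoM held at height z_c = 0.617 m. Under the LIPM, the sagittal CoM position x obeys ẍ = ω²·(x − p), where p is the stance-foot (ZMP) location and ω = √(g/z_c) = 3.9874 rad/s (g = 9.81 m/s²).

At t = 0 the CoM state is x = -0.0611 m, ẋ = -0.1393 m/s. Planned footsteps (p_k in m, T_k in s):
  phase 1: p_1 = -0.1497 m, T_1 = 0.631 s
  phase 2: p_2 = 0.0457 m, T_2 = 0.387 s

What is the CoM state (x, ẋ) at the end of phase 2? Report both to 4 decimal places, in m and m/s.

x = 1.1230, ẋ = 4.4538

phase 1: p=-0.1497, T=0.631, ωT=2.516049, cosh=6.230186, sinh=6.149408; start (x,ẋ)=(-0.061100, -0.139300) → end (x,ẋ)=(0.187465, 1.304620)
phase 2: p=0.0457, T=0.387, ωT=1.543124, cosh=2.446448, sinh=2.232736; start (x,ẋ)=(0.187465, 1.304620) → end (x,ẋ)=(1.123039, 4.453790)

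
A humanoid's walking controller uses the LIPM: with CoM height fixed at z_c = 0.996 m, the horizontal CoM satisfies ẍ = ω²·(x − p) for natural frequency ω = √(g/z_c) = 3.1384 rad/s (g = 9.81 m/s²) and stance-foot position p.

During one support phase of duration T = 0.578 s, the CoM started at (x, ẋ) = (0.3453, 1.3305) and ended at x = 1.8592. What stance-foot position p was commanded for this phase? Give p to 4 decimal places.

p = 0.2299

ωT = 3.1384·0.578 = 1.813995; cosh(ωT) = 3.148955, sinh(ωT) = 2.985954
x(T) = p + (x₀−p)·cosh(ωT) + (ẋ₀/ω)·sinh(ωT) ⇒ p·(1 − cosh) = x(T) − x₀·cosh − (ẋ₀/ω)·sinh
numerator   = 1.8592 − (0.3453)·3.148955 − (1.3305/3.1384)·2.985954 = -0.494006
denominator = 1 − 3.148955 = -2.148955
p = -0.494006 / -2.148955 = 0.2299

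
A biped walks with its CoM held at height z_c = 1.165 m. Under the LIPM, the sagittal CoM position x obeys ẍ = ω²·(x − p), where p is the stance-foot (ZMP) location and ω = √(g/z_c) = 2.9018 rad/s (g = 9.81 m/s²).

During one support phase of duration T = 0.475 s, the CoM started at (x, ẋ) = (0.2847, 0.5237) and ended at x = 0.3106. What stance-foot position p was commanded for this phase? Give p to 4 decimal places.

ωT = 2.9018·0.475 = 1.378355; cosh(ωT) = 2.110181, sinh(ωT) = 1.858188
x(T) = p + (x₀−p)·cosh(ωT) + (ẋ₀/ω)·sinh(ωT) ⇒ p·(1 − cosh) = x(T) − x₀·cosh − (ẋ₀/ω)·sinh
numerator   = 0.3106 − (0.2847)·2.110181 − (0.5237/2.9018)·1.858188 = -0.625523
denominator = 1 − 2.110181 = -1.110181
p = -0.625523 / -1.110181 = 0.5634

p = 0.5634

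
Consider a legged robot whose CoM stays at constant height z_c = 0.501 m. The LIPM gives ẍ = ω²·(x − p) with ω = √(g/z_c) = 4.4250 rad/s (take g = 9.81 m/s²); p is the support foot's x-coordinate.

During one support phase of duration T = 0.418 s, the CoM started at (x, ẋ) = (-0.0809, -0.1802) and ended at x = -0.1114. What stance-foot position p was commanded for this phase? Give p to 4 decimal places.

p = -0.1233

ωT = 4.4250·0.418 = 1.849650; cosh(ωT) = 3.257443, sinh(ωT) = 3.100151
x(T) = p + (x₀−p)·cosh(ωT) + (ẋ₀/ω)·sinh(ωT) ⇒ p·(1 − cosh) = x(T) − x₀·cosh − (ẋ₀/ω)·sinh
numerator   = -0.1114 − (-0.0809)·3.257443 − (-0.1802/4.4250)·3.100151 = 0.278375
denominator = 1 − 3.257443 = -2.257443
p = 0.278375 / -2.257443 = -0.1233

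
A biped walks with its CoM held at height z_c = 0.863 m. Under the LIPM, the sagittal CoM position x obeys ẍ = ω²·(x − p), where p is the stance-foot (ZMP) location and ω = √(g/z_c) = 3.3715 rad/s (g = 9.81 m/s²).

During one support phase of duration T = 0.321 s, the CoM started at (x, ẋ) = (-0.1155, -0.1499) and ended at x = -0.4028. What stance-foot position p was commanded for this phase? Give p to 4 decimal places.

p = 0.2398

ωT = 3.3715·0.321 = 1.082252; cosh(ωT) = 1.645074, sinh(ωT) = 1.306243
x(T) = p + (x₀−p)·cosh(ωT) + (ẋ₀/ω)·sinh(ωT) ⇒ p·(1 − cosh) = x(T) − x₀·cosh − (ẋ₀/ω)·sinh
numerator   = -0.4028 − (-0.1155)·1.645074 − (-0.1499/3.3715)·1.306243 = -0.154717
denominator = 1 − 1.645074 = -0.645074
p = -0.154717 / -0.645074 = 0.2398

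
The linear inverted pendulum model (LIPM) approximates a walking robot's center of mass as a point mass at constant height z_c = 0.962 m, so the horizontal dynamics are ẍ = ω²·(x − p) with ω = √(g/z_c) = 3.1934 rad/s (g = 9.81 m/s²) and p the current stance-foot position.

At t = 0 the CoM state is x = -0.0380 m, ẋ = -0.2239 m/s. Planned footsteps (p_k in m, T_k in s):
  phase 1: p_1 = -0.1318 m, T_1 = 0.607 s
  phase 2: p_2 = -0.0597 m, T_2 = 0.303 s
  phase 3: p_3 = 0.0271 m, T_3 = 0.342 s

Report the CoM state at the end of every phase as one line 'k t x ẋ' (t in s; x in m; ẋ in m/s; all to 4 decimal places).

1 0.6070 -0.0377 0.2251
2 0.9100 0.0528 0.4180
3 1.2520 0.2427 0.8013

phase 1: p=-0.1318, T=0.607, ωT=1.938394, cosh=3.545759, sinh=3.401824; start (x,ẋ)=(-0.038000, -0.223900) → end (x,ẋ)=(-0.037721, 0.225090)
phase 2: p=-0.0597, T=0.303, ωT=0.967600, cosh=1.505808, sinh=1.125814; start (x,ẋ)=(-0.037721, 0.225090) → end (x,ẋ)=(0.052750, 0.417960)
phase 3: p=0.0271, T=0.342, ωT=1.092143, cosh=1.658076, sinh=1.322579; start (x,ẋ)=(0.052750, 0.417960) → end (x,ẋ)=(0.242732, 0.801343)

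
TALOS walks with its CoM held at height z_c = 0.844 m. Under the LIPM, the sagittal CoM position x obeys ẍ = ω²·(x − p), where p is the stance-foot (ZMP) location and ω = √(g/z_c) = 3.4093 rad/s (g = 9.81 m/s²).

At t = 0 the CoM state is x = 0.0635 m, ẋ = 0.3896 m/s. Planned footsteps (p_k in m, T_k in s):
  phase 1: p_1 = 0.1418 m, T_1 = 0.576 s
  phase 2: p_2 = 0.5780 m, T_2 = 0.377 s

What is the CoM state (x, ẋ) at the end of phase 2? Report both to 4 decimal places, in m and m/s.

x = 0.1888, ẋ = -0.8901

phase 1: p=0.1418, T=0.576, ωT=1.963757, cosh=3.633189, sinh=3.492859; start (x,ẋ)=(0.063500, 0.389600) → end (x,ẋ)=(0.256470, 0.483078)
phase 2: p=0.5780, T=0.377, ωT=1.285306, cosh=1.946170, sinh=1.669604; start (x,ẋ)=(0.256470, 0.483078) → end (x,ẋ)=(0.188821, -0.890055)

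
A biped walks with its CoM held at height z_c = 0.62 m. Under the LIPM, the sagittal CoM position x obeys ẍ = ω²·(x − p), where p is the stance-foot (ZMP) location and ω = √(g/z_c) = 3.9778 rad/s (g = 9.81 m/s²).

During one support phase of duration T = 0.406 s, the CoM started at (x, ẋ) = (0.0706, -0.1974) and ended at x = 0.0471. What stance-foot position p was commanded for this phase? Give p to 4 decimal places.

ωT = 3.9778·0.406 = 1.614987; cosh(ωT) = 2.613357, sinh(ωT) = 2.414464
x(T) = p + (x₀−p)·cosh(ωT) + (ẋ₀/ω)·sinh(ωT) ⇒ p·(1 − cosh) = x(T) − x₀·cosh − (ẋ₀/ω)·sinh
numerator   = 0.0471 − (0.0706)·2.613357 − (-0.1974/3.9778)·2.414464 = -0.017584
denominator = 1 − 2.613357 = -1.613357
p = -0.017584 / -1.613357 = 0.0109

p = 0.0109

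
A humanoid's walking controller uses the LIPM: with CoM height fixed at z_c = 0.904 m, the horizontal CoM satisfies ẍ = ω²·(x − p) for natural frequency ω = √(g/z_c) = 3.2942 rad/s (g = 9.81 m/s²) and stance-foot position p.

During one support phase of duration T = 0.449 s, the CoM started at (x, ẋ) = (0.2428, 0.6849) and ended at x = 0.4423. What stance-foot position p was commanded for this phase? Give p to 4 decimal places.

p = 0.4209

ωT = 3.2942·0.449 = 1.479096; cosh(ωT) = 2.308409, sinh(ωT) = 2.080566
x(T) = p + (x₀−p)·cosh(ωT) + (ẋ₀/ω)·sinh(ωT) ⇒ p·(1 − cosh) = x(T) − x₀·cosh − (ẋ₀/ω)·sinh
numerator   = 0.4423 − (0.2428)·2.308409 − (0.6849/3.2942)·2.080566 = -0.550754
denominator = 1 − 2.308409 = -1.308409
p = -0.550754 / -1.308409 = 0.4209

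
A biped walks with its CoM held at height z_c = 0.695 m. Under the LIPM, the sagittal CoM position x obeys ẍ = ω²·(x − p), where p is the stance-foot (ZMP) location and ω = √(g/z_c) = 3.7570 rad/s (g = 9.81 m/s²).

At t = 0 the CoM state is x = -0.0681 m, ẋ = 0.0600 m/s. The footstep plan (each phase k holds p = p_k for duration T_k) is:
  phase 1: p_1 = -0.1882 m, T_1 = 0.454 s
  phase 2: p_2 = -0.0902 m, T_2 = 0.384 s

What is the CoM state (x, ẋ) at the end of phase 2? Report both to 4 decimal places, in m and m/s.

x = 1.2782, ẋ = 5.2112

phase 1: p=-0.1882, T=0.454, ωT=1.705678, cosh=2.843383, sinh=2.661734; start (x,ẋ)=(-0.068100, 0.060000) → end (x,ẋ)=(0.195799, 1.371619)
phase 2: p=-0.0902, T=0.384, ωT=1.442688, cosh=2.234174, sinh=1.997882; start (x,ẋ)=(0.195799, 1.371619) → end (x,ẋ)=(1.278165, 5.211154)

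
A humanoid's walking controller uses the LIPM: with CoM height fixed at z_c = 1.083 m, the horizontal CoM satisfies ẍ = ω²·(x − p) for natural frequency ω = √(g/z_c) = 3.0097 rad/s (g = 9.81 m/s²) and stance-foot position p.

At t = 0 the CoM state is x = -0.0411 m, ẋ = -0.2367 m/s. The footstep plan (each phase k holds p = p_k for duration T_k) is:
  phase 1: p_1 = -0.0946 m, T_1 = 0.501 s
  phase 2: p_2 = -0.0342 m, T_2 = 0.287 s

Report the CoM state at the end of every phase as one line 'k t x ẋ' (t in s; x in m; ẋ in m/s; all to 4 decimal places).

phase 1: p=-0.0946, T=0.501, ωT=1.507860, cosh=2.369218, sinh=2.147835; start (x,ẋ)=(-0.041100, -0.236700) → end (x,ẋ)=(-0.136765, -0.214952)
phase 2: p=-0.0342, T=0.287, ωT=0.863784, cosh=1.396842, sinh=0.975278; start (x,ẋ)=(-0.136765, -0.214952) → end (x,ẋ)=(-0.247121, -0.601312)

1 0.5010 -0.1368 -0.2150
2 0.7880 -0.2471 -0.6013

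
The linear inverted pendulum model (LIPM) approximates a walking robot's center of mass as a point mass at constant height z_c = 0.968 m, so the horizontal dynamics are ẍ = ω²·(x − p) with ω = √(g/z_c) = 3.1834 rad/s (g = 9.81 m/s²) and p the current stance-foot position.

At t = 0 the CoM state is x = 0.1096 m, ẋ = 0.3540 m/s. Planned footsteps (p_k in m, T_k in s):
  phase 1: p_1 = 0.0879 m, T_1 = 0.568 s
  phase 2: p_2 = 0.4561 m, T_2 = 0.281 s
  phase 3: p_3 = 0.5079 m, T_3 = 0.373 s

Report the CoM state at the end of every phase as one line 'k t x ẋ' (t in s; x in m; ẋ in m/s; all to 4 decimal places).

1 0.5680 0.4859 1.3136
2 0.8490 0.9189 1.9717
3 1.2220 2.1653 5.4784

phase 1: p=0.0879, T=0.568, ωT=1.808171, cosh=3.131618, sinh=2.967665; start (x,ẋ)=(0.109600, 0.354000) → end (x,ẋ)=(0.485866, 1.313598)
phase 2: p=0.4561, T=0.281, ωT=0.894535, cosh=1.427498, sinh=1.018701; start (x,ẋ)=(0.485866, 1.313598) → end (x,ẋ)=(0.918948, 1.971688)
phase 3: p=0.5079, T=0.373, ωT=1.187408, cosh=1.791792, sinh=1.486781; start (x,ẋ)=(0.918948, 1.971688) → end (x,ẋ)=(2.165273, 5.478351)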